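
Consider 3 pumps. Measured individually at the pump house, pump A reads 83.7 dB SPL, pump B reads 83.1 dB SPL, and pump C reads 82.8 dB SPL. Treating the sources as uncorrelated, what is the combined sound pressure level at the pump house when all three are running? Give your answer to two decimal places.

87.99 dB SPL

Add the sources as powers (linear), then convert back to dB:
L_total = 10·log₁₀(10^(83.7/10) + 10^(83.1/10) + 10^(82.8/10)) = 10·log₁₀(629100000) = 87.99 dB SPL.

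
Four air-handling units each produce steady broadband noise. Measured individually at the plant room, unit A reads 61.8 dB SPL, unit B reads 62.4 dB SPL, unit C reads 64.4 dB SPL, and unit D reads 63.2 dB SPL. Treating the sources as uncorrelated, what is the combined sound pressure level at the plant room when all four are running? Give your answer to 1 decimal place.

Incoherent sources sum as intensities:
L_total = 10·log₁₀(10^(61.8/10) + 10^(62.4/10) + 10^(64.4/10) + 10^(63.2/10)) = 10·log₁₀(8095000) = 69.1 dB SPL.

69.1 dB SPL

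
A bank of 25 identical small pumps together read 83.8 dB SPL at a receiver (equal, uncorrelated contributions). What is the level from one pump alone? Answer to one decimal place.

25 equal incoherent sources add 10·log₁₀(25) = 13.98 dB over one source.
L_one = 83.8 − 13.98 = 69.8 dB SPL.

69.8 dB SPL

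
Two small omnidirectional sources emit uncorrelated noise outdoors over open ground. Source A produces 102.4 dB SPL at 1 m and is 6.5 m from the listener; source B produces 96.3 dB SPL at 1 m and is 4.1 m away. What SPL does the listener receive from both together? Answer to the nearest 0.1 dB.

At the listener: L_A = 102.4 − 20·log₁₀(6.5) = 86.14 dB; L_B = 96.3 − 20·log₁₀(4.1) = 84.04 dB.
Combined: 10·log₁₀(10^(86.14/10)+10^(84.04/10)) = 88.2 dB SPL.

88.2 dB SPL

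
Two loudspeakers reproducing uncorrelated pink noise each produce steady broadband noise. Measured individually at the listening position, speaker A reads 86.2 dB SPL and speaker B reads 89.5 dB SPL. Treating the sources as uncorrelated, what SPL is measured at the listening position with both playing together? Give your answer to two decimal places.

91.17 dB SPL

Incoherent sources sum as intensities:
L_total = 10·log₁₀(10^(86.2/10) + 10^(89.5/10)) = 10·log₁₀(1308000000) = 91.17 dB SPL.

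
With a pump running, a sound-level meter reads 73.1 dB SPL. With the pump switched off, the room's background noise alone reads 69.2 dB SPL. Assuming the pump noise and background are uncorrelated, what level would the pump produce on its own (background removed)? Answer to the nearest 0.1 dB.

Background correction is a power subtraction:
L_src = 10·log₁₀(10^(73.1/10) − 10^(69.2/10)) = 10·log₁₀(12100000) = 70.8 dB SPL.

70.8 dB SPL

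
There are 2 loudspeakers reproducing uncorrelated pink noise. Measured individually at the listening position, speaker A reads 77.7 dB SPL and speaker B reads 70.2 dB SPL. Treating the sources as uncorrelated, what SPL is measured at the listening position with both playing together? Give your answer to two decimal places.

78.41 dB SPL

Uncorrelated sources add in intensity (power), not in dB.
L_total = 10·log₁₀(10^(77.7/10) + 10^(70.2/10)) = 10·log₁₀(69360000) = 78.41 dB SPL.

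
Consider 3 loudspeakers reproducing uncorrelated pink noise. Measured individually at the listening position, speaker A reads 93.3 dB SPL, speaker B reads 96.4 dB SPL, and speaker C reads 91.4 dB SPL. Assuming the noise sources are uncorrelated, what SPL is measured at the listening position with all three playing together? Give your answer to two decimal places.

Incoherent sources sum as intensities:
L_total = 10·log₁₀(10^(93.3/10) + 10^(96.4/10) + 10^(91.4/10)) = 10·log₁₀(7884000000) = 98.97 dB SPL.

98.97 dB SPL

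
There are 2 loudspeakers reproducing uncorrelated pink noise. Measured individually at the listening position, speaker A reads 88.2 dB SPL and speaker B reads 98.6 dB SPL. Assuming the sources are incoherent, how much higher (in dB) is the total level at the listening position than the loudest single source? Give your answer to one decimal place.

Uncorrelated sources add in intensity (power), not in dB.
L_total = 10·log₁₀(10^(88.2/10) + 10^(98.6/10)) = 98.98 dB SPL.
Excess over the loudest (98.6 dB): 98.98 − 98.6 = 0.4 dB.

0.4 dB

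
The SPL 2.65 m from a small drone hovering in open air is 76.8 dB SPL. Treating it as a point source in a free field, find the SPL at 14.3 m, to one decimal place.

62.2 dB SPL

For a point source in a free field, ΔL = −20·log₁₀(d₂/d₁).
ΔL = −20·log₁₀(14.3/2.65) = -14.64 dB, so L₂ = 76.8 + (-14.64) = 62.2 dB SPL.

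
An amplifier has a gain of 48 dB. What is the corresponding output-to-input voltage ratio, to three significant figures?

251

Voltage ratio = 10^(dB/20).
10^(48/20) = 10^(2.400) = 251.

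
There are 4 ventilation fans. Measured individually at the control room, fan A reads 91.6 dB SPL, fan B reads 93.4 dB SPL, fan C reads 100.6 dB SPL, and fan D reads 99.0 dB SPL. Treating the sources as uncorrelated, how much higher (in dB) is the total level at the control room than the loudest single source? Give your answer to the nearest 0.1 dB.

Uncorrelated sources add in intensity (power), not in dB.
L_total = 10·log₁₀(10^(91.6/10) + 10^(93.4/10) + 10^(100.6/10) + 10^(99.0/10)) = 103.63 dB SPL.
Excess over the loudest (100.6 dB): 103.63 − 100.6 = 3.0 dB.

3.0 dB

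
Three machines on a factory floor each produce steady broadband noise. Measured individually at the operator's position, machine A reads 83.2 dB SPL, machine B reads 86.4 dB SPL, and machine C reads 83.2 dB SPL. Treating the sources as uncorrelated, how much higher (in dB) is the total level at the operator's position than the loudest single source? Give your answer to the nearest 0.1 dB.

Incoherent sources sum as intensities:
L_total = 10·log₁₀(10^(83.2/10) + 10^(86.4/10) + 10^(83.2/10)) = 89.32 dB SPL.
Excess over the loudest (86.4 dB): 89.32 − 86.4 = 2.9 dB.

2.9 dB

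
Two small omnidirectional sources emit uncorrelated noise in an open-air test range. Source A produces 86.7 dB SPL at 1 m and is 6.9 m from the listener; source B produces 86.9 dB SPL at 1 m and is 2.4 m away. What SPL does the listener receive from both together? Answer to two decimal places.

79.77 dB SPL

At the listener: L_A = 86.7 − 20·log₁₀(6.9) = 69.923 dB; L_B = 86.9 − 20·log₁₀(2.4) = 79.296 dB.
Combined: 10·log₁₀(10^(69.923/10)+10^(79.296/10)) = 79.77 dB SPL.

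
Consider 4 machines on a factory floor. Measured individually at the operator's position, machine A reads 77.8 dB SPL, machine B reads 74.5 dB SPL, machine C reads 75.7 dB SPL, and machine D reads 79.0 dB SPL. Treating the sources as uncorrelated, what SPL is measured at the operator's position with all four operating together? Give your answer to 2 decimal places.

Add the sources as powers (linear), then convert back to dB:
L_total = 10·log₁₀(10^(77.8/10) + 10^(74.5/10) + 10^(75.7/10) + 10^(79.0/10)) = 10·log₁₀(205000000) = 83.12 dB SPL.

83.12 dB SPL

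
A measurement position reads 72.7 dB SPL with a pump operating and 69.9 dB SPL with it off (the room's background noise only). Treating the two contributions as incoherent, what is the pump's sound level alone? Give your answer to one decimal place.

Background correction is a power subtraction:
L_src = 10·log₁₀(10^(72.7/10) − 10^(69.9/10)) = 10·log₁₀(8848000) = 69.5 dB SPL.

69.5 dB SPL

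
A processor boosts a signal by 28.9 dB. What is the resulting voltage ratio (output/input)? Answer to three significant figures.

27.9

Voltage ratio = 10^(dB/20).
10^(28.9/20) = 10^(1.445) = 27.9.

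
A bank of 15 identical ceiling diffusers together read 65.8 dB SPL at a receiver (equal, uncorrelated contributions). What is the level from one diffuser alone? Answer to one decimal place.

54.0 dB SPL

15 equal incoherent sources add 10·log₁₀(15) = 11.76 dB over one source.
L_one = 65.8 − 11.76 = 54.0 dB SPL.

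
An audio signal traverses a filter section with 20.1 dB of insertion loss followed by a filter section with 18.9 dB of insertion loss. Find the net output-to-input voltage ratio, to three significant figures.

Net gain = (−20.1) + (−18.9) = -39.0 dB.
Voltage ratio = 10^(-39.0/20) = 0.0112.

0.0112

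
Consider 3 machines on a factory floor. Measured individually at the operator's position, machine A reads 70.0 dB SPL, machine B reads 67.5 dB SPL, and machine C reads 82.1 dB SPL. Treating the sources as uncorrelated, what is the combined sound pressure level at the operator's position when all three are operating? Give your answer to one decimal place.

Uncorrelated sources add in intensity (power), not in dB.
L_total = 10·log₁₀(10^(70.0/10) + 10^(67.5/10) + 10^(82.1/10)) = 10·log₁₀(177800000) = 82.5 dB SPL.

82.5 dB SPL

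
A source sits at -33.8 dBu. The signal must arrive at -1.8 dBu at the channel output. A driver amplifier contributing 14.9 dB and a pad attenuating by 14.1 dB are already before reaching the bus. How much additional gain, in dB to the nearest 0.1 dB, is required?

The required make-up gain is the shortfall in the dB sum.
G = -1.8 − (-33.8) − 14.9 + 14.1 = 31.2 dB.

31.2 dB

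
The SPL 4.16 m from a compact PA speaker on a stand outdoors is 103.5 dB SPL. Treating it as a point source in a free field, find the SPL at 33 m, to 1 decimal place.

85.5 dB SPL

For a point source in a free field, ΔL = −20·log₁₀(d₂/d₁).
ΔL = −20·log₁₀(33/4.16) = -17.99 dB, so L₂ = 103.5 + (-17.99) = 85.5 dB SPL.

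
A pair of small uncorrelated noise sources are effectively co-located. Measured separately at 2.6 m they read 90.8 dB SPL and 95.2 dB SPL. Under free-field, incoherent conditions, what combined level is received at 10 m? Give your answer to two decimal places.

Combined at 2.6 m: 10·log₁₀(10^(90.8/10)+10^(95.2/10)) = 96.545 dB SPL.
Then apply −20·log₁₀(10/2.6) = -11.701 dB → 84.84 dB SPL.

84.84 dB SPL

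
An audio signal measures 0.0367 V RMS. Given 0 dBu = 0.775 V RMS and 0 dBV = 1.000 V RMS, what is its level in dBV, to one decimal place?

dBV = 20·log₁₀(V / 1.000 V).
20·log₁₀(0.0367/1.000) = -28.7 dBV.

-28.7 dBV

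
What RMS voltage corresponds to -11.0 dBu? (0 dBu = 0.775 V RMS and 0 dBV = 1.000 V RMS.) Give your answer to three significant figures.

V = 0.775 V × 10^(-11.0/20).
= 0.775 × 0.2818 = 0.218 V.

0.218 V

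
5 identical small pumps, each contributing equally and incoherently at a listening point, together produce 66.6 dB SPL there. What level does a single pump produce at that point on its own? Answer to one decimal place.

5 equal incoherent sources add 10·log₁₀(5) = 6.99 dB over one source.
L_one = 66.6 − 6.99 = 59.6 dB SPL.

59.6 dB SPL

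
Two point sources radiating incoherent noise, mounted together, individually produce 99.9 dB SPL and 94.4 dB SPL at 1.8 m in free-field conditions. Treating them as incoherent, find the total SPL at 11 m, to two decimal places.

Combined at 1.8 m: 10·log₁₀(10^(99.9/10)+10^(94.4/10)) = 100.978 dB SPL.
Then apply −20·log₁₀(11/1.8) = -15.722 dB → 85.26 dB SPL.

85.26 dB SPL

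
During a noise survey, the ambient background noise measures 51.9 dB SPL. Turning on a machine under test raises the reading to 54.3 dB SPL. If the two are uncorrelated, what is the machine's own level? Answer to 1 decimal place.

50.6 dB SPL

Background correction is a power subtraction:
L_src = 10·log₁₀(10^(54.3/10) − 10^(51.9/10)) = 10·log₁₀(114300) = 50.6 dB SPL.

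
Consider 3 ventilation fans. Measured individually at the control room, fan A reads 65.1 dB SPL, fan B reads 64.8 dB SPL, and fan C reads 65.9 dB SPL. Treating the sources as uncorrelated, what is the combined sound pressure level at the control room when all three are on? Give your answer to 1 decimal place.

70.1 dB SPL

Incoherent sources sum as intensities:
L_total = 10·log₁₀(10^(65.1/10) + 10^(64.8/10) + 10^(65.9/10)) = 10·log₁₀(10150000) = 70.1 dB SPL.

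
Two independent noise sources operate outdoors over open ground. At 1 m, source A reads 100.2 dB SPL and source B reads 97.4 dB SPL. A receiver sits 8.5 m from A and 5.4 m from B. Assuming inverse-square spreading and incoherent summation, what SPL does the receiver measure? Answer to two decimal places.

At the listener: L_A = 100.2 − 20·log₁₀(8.5) = 81.612 dB; L_B = 97.4 − 20·log₁₀(5.4) = 82.752 dB.
Combined: 10·log₁₀(10^(81.612/10)+10^(82.752/10)) = 85.23 dB SPL.

85.23 dB SPL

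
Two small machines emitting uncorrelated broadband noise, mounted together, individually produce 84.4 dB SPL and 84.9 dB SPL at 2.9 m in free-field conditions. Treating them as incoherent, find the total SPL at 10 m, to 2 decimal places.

Combined at 2.9 m: 10·log₁₀(10^(84.4/10)+10^(84.9/10)) = 87.667 dB SPL.
Then apply −20·log₁₀(10/2.9) = -10.752 dB → 76.92 dB SPL.

76.92 dB SPL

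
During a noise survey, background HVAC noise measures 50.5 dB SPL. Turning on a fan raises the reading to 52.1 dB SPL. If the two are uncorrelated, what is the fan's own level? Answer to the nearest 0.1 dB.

Remove the background by subtracting linear intensities:
L_src = 10·log₁₀(10^(52.1/10) − 10^(50.5/10)) = 10·log₁₀(49980) = 47.0 dB SPL.

47.0 dB SPL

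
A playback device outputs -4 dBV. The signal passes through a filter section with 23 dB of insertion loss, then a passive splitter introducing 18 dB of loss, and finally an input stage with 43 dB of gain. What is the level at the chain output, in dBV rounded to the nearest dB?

Gain stages sum in dB:
-4 − 23 − 18 + 43 = -2 dBV.

-2 dBV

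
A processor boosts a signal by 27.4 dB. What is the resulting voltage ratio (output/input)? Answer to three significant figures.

Voltage ratio = 10^(dB/20).
10^(27.4/20) = 10^(1.370) = 23.4.

23.4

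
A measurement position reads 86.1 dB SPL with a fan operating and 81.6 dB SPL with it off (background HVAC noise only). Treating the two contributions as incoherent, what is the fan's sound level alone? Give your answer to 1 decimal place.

84.2 dB SPL

Background correction is a power subtraction:
L_src = 10·log₁₀(10^(86.1/10) − 10^(81.6/10)) = 10·log₁₀(262800000) = 84.2 dB SPL.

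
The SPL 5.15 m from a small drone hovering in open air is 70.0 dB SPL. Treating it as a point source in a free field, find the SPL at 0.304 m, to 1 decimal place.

For a point source in a free field, ΔL = −20·log₁₀(d₂/d₁).
ΔL = −20·log₁₀(0.304/5.15) = 24.58 dB, so L₂ = 70.0 + (24.58) = 94.6 dB SPL.

94.6 dB SPL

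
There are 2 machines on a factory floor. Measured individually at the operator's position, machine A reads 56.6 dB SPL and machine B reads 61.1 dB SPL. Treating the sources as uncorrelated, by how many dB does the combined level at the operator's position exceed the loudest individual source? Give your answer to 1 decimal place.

1.3 dB

Add the sources as powers (linear), then convert back to dB:
L_total = 10·log₁₀(10^(56.6/10) + 10^(61.1/10)) = 62.42 dB SPL.
Excess over the loudest (61.1 dB): 62.42 − 61.1 = 1.3 dB.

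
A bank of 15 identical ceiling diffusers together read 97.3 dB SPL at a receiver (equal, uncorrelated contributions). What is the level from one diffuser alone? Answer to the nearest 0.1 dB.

85.5 dB SPL

15 equal incoherent sources add 10·log₁₀(15) = 11.76 dB over one source.
L_one = 97.3 − 11.76 = 85.5 dB SPL.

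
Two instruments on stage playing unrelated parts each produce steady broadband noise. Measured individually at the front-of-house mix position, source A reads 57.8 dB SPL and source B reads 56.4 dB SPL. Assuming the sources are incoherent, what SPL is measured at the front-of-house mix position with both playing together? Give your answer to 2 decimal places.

Uncorrelated sources add in intensity (power), not in dB.
L_total = 10·log₁₀(10^(57.8/10) + 10^(56.4/10)) = 10·log₁₀(1039000) = 60.17 dB SPL.

60.17 dB SPL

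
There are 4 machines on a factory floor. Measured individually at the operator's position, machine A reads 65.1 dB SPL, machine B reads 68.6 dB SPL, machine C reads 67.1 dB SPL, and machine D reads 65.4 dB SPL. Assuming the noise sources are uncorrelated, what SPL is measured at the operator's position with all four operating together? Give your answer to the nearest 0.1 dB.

72.8 dB SPL

Add the sources as powers (linear), then convert back to dB:
L_total = 10·log₁₀(10^(65.1/10) + 10^(68.6/10) + 10^(67.1/10) + 10^(65.4/10)) = 10·log₁₀(19080000) = 72.8 dB SPL.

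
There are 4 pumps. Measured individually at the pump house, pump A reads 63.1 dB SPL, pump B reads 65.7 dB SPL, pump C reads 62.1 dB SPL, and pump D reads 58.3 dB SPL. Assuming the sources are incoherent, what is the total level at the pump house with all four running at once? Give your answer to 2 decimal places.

69.06 dB SPL

Uncorrelated sources add in intensity (power), not in dB.
L_total = 10·log₁₀(10^(63.1/10) + 10^(65.7/10) + 10^(62.1/10) + 10^(58.3/10)) = 10·log₁₀(8055000) = 69.06 dB SPL.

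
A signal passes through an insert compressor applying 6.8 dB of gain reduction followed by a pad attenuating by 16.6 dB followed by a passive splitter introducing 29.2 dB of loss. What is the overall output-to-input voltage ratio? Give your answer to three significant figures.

Net gain = (−6.8) + (−16.6) + (−29.2) = -52.6 dB.
Voltage ratio = 10^(-52.6/20) = 0.00234.

0.00234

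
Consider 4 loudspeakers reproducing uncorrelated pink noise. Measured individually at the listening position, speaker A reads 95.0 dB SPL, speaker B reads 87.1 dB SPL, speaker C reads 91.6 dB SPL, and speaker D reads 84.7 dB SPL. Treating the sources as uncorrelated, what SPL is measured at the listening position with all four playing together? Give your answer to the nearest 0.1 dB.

Incoherent sources sum as intensities:
L_total = 10·log₁₀(10^(95.0/10) + 10^(87.1/10) + 10^(91.6/10) + 10^(84.7/10)) = 10·log₁₀(5416000000) = 97.3 dB SPL.

97.3 dB SPL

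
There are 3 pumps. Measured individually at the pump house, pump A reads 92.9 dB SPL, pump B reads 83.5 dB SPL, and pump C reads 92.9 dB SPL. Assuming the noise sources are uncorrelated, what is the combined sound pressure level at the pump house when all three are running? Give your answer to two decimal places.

Uncorrelated sources add in intensity (power), not in dB.
L_total = 10·log₁₀(10^(92.9/10) + 10^(83.5/10) + 10^(92.9/10)) = 10·log₁₀(4124000000) = 96.15 dB SPL.

96.15 dB SPL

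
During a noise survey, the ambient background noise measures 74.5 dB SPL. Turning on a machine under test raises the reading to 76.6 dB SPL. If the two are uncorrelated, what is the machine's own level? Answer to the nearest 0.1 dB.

Remove the background by subtracting linear intensities:
L_src = 10·log₁₀(10^(76.6/10) − 10^(74.5/10)) = 10·log₁₀(17520000) = 72.4 dB SPL.

72.4 dB SPL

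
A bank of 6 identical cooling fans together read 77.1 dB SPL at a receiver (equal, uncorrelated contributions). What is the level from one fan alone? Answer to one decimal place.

69.3 dB SPL

6 equal incoherent sources add 10·log₁₀(6) = 7.78 dB over one source.
L_one = 77.1 − 7.78 = 69.3 dB SPL.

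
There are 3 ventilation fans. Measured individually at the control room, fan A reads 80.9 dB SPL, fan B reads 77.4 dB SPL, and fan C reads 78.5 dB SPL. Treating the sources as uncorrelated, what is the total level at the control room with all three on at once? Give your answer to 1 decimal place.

84.0 dB SPL

Uncorrelated sources add in intensity (power), not in dB.
L_total = 10·log₁₀(10^(80.9/10) + 10^(77.4/10) + 10^(78.5/10)) = 10·log₁₀(248800000) = 84.0 dB SPL.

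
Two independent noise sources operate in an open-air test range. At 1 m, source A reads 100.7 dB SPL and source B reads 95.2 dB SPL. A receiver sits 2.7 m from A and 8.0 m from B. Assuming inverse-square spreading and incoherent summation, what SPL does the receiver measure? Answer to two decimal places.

At the listener: L_A = 100.7 − 20·log₁₀(2.7) = 92.073 dB; L_B = 95.2 − 20·log₁₀(8.0) = 77.138 dB.
Combined: 10·log₁₀(10^(92.073/10)+10^(77.138/10)) = 92.21 dB SPL.

92.21 dB SPL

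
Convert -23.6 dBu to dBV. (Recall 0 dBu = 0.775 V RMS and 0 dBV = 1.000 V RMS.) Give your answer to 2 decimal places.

-25.81 dBV

The offset between the scales is 20·log₁₀(0.775/1.000) = −2.214 dB.
So dBV = -23.6 − 2.214 = -25.81 dBV.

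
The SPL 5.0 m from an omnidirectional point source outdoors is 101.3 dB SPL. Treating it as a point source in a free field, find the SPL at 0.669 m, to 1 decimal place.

118.8 dB SPL

Inverse-square spreading gives ΔL = −20·log₁₀(d₂/d₁).
ΔL = −20·log₁₀(0.669/5.0) = 17.47 dB, so L₂ = 101.3 + (17.47) = 118.8 dB SPL.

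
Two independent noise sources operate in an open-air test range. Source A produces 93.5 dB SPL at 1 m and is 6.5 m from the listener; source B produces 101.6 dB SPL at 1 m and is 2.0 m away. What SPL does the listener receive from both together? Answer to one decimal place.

95.6 dB SPL

At the listener: L_A = 93.5 − 20·log₁₀(6.5) = 77.24 dB; L_B = 101.6 − 20·log₁₀(2.0) = 95.58 dB.
Combined: 10·log₁₀(10^(77.24/10)+10^(95.58/10)) = 95.6 dB SPL.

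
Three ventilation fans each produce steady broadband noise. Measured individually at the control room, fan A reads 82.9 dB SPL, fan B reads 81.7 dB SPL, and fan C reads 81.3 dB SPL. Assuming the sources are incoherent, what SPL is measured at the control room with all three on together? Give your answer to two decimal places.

Uncorrelated sources add in intensity (power), not in dB.
L_total = 10·log₁₀(10^(82.9/10) + 10^(81.7/10) + 10^(81.3/10)) = 10·log₁₀(477800000) = 86.79 dB SPL.

86.79 dB SPL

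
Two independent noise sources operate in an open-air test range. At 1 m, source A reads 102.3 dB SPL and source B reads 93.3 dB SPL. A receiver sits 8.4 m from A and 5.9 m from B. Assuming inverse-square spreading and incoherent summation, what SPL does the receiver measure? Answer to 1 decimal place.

At the listener: L_A = 102.3 − 20·log₁₀(8.4) = 83.81 dB; L_B = 93.3 − 20·log₁₀(5.9) = 77.88 dB.
Combined: 10·log₁₀(10^(83.81/10)+10^(77.88/10)) = 84.8 dB SPL.

84.8 dB SPL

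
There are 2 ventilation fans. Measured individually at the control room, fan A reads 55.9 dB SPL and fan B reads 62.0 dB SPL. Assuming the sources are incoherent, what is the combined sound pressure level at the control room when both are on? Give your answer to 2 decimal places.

62.95 dB SPL

Uncorrelated sources add in intensity (power), not in dB.
L_total = 10·log₁₀(10^(55.9/10) + 10^(62.0/10)) = 10·log₁₀(1974000) = 62.95 dB SPL.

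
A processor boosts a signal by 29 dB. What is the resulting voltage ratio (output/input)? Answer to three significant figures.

28.2

Voltage ratio = 10^(dB/20).
10^(29/20) = 10^(1.450) = 28.2.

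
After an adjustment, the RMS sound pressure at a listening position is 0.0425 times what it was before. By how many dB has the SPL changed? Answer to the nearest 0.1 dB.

Sound pressure is an amplitude quantity: ΔL = 20·log₁₀(p₂/p₁).
20·log₁₀(0.0425) = -27.4 dB.

-27.4 dB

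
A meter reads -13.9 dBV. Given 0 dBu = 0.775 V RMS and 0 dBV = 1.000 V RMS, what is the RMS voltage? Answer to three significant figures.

0.202 V

V = 1.000 V × 10^(-13.9/20).
= 1.000 × 0.2018 = 0.202 V.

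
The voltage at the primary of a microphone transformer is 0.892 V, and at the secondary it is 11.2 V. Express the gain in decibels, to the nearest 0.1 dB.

22.0 dB

Voltage ratio → dB uses the 20·log₁₀ form:
20·log₁₀(11.2/0.892) = 20·log₁₀(12.56) = 22.0 dB.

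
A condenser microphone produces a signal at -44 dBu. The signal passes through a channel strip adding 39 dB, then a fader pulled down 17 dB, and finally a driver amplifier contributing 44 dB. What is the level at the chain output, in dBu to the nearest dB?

Gain stages sum in dB:
-44 + 39 − 17 + 44 = +22 dBu.

+22 dBu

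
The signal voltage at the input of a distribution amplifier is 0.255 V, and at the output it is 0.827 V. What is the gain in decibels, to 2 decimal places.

10.22 dB

For a voltage ratio, dB = 20·log₁₀(V₂/V₁).
20·log₁₀(0.827/0.255) = 20·log₁₀(3.243) = 10.22 dB.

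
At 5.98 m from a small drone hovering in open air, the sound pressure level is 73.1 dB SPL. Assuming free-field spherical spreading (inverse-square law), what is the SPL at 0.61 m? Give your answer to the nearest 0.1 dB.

For a point source in a free field, ΔL = −20·log₁₀(d₂/d₁).
ΔL = −20·log₁₀(0.61/5.98) = 19.83 dB, so L₂ = 73.1 + (19.83) = 92.9 dB SPL.

92.9 dB SPL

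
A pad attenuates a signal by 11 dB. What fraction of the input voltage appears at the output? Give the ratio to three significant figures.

0.282

Voltage ratio = 10^(dB/20).
10^(-11/20) = 10^(-0.5500) = 0.282.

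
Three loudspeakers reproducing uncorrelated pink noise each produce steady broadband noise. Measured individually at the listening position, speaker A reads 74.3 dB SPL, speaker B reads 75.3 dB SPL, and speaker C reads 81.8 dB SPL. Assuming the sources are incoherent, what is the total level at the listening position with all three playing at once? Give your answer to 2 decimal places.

83.27 dB SPL

Uncorrelated sources add in intensity (power), not in dB.
L_total = 10·log₁₀(10^(74.3/10) + 10^(75.3/10) + 10^(81.8/10)) = 10·log₁₀(212200000) = 83.27 dB SPL.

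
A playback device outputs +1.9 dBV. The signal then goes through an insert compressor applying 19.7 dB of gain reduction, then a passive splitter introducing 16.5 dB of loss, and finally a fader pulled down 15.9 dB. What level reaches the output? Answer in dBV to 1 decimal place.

In dB, series stages simply add:
+1.9 − 19.7 − 16.5 − 15.9 = -50.2 dBV.

-50.2 dBV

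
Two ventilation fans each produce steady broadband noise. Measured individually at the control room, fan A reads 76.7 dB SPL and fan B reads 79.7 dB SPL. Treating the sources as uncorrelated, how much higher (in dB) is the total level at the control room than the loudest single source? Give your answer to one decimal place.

Uncorrelated sources add in intensity (power), not in dB.
L_total = 10·log₁₀(10^(76.7/10) + 10^(79.7/10)) = 81.46 dB SPL.
Excess over the loudest (79.7 dB): 81.46 − 79.7 = 1.8 dB.

1.8 dB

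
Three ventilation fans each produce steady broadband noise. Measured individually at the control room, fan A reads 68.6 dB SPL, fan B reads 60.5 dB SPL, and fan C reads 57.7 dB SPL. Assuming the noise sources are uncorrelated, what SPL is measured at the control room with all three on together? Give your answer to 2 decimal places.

69.52 dB SPL

Uncorrelated sources add in intensity (power), not in dB.
L_total = 10·log₁₀(10^(68.6/10) + 10^(60.5/10) + 10^(57.7/10)) = 10·log₁₀(8955000) = 69.52 dB SPL.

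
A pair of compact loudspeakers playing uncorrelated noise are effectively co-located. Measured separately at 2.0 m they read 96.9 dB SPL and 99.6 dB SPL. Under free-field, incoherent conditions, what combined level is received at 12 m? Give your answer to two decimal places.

85.90 dB SPL

Combined at 2.0 m: 10·log₁₀(10^(96.9/10)+10^(99.6/10)) = 101.467 dB SPL.
Then apply −20·log₁₀(12/2.0) = -15.563 dB → 85.90 dB SPL.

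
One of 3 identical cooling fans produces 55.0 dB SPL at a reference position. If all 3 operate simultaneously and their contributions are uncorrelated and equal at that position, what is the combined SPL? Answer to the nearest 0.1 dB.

59.8 dB SPL

3 equal incoherent sources raise the level by 10·log₁₀(3) = 4.77 dB.
L_total = 55.0 + 4.77 = 59.8 dB SPL.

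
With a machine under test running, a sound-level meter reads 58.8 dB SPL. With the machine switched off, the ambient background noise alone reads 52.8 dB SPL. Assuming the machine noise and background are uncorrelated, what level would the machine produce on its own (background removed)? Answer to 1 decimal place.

Remove the background by subtracting linear intensities:
L_src = 10·log₁₀(10^(58.8/10) − 10^(52.8/10)) = 10·log₁₀(568000) = 57.5 dB SPL.

57.5 dB SPL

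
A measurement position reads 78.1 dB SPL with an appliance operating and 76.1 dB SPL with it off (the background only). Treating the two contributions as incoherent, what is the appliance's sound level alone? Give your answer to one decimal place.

73.8 dB SPL

Remove the background by subtracting linear intensities:
L_src = 10·log₁₀(10^(78.1/10) − 10^(76.1/10)) = 10·log₁₀(23830000) = 73.8 dB SPL.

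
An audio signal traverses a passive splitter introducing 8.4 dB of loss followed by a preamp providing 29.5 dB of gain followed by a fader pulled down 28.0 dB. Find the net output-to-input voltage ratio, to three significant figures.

0.452

Net gain = (−8.4) + 29.5 + (−28.0) = -6.9 dB.
Voltage ratio = 10^(-6.9/20) = 0.452.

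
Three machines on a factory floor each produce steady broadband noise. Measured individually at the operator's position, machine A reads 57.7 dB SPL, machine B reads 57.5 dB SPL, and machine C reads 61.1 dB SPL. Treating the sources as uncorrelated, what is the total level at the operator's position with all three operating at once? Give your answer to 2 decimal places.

63.87 dB SPL

Add the sources as powers (linear), then convert back to dB:
L_total = 10·log₁₀(10^(57.7/10) + 10^(57.5/10) + 10^(61.1/10)) = 10·log₁₀(2439000) = 63.87 dB SPL.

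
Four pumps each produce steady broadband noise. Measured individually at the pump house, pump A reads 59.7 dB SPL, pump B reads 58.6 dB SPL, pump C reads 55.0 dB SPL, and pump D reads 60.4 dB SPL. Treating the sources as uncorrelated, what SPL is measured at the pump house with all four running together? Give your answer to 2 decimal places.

Uncorrelated sources add in intensity (power), not in dB.
L_total = 10·log₁₀(10^(59.7/10) + 10^(58.6/10) + 10^(55.0/10) + 10^(60.4/10)) = 10·log₁₀(3070000) = 64.87 dB SPL.

64.87 dB SPL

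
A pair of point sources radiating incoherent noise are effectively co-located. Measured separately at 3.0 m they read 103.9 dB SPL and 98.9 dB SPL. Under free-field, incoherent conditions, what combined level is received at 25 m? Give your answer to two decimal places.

86.68 dB SPL

Combined at 3.0 m: 10·log₁₀(10^(103.9/10)+10^(98.9/10)) = 105.093 dB SPL.
Then apply −20·log₁₀(25/3.0) = -18.416 dB → 86.68 dB SPL.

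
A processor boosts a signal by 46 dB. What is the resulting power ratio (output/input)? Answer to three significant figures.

39800

Power ratio = 10^(dB/10).
10^(46/10) = 10^(4.600) = 39800.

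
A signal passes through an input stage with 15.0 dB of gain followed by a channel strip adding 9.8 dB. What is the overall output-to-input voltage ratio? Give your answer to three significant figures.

17.4

Net gain = 15.0 + 9.8 = 24.8 dB.
Voltage ratio = 10^(24.8/20) = 17.4.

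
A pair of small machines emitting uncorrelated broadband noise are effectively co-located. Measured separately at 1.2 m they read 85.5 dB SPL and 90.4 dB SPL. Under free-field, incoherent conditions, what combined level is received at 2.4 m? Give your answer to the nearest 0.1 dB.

Combined at 1.2 m: 10·log₁₀(10^(85.5/10)+10^(90.4/10)) = 91.62 dB SPL.
Then apply −20·log₁₀(2.4/1.2) = -6.02 dB → 85.6 dB SPL.

85.6 dB SPL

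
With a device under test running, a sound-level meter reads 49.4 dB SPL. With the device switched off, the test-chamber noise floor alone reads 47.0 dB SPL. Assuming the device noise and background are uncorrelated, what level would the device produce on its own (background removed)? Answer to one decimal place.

Remove the background by subtracting linear intensities:
L_src = 10·log₁₀(10^(49.4/10) − 10^(47.0/10)) = 10·log₁₀(36980) = 45.7 dB SPL.

45.7 dB SPL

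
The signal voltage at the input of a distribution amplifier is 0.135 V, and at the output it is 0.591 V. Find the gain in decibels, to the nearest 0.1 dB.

For a voltage ratio, dB = 20·log₁₀(V₂/V₁).
20·log₁₀(0.591/0.135) = 20·log₁₀(4.378) = 12.8 dB.

12.8 dB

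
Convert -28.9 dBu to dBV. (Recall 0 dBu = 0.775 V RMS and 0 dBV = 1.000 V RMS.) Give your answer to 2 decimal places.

-31.11 dBV

The offset between the scales is 20·log₁₀(0.775/1.000) = −2.214 dB.
So dBV = -28.9 − 2.214 = -31.11 dBV.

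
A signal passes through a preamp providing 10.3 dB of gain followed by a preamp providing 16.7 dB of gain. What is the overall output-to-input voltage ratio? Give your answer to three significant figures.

Net gain = 10.3 + 16.7 = 27.0 dB.
Voltage ratio = 10^(27.0/20) = 22.4.

22.4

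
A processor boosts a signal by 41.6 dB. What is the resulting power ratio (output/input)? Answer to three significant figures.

Power ratio = 10^(dB/10).
10^(41.6/10) = 10^(4.160) = 14500.

14500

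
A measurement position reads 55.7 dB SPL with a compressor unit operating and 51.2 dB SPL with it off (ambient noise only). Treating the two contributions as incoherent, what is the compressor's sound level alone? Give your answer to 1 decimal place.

53.8 dB SPL

Subtract intensities: L_src = 10·log₁₀(10^(L_total/10) − 10^(L_bg/10)).
L_src = 10·log₁₀(10^(55.7/10) − 10^(51.2/10)) = 10·log₁₀(239700) = 53.8 dB SPL.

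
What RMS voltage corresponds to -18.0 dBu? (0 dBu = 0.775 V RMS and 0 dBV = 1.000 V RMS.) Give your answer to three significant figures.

0.0976 V

V = 0.775 V × 10^(-18.0/20).
= 0.775 × 0.1259 = 0.0976 V.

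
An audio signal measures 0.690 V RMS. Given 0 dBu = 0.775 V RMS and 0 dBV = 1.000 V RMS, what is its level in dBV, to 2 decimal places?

-3.22 dBV

dBV = 20·log₁₀(V / 1.000 V).
20·log₁₀(0.690/1.000) = -3.22 dBV.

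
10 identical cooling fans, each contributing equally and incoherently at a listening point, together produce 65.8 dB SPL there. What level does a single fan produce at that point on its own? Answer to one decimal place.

10 equal incoherent sources add 10·log₁₀(10) = 10.00 dB over one source.
L_one = 65.8 − 10.00 = 55.8 dB SPL.

55.8 dB SPL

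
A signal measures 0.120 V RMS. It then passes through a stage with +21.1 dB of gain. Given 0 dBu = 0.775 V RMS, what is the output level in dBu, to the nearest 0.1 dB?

+4.9 dBu

Input level: 20·log₁₀(0.120/0.775) = -16.20 dBu.
Output: -16.20 + 21.1 = +4.9 dBu.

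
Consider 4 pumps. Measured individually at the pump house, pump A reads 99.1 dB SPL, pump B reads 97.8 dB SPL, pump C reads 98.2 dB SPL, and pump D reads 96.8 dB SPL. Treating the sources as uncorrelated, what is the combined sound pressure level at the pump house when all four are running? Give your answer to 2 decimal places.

104.07 dB SPL

Incoherent sources sum as intensities:
L_total = 10·log₁₀(10^(99.1/10) + 10^(97.8/10) + 10^(98.2/10) + 10^(96.8/10)) = 10·log₁₀(25547000000) = 104.07 dB SPL.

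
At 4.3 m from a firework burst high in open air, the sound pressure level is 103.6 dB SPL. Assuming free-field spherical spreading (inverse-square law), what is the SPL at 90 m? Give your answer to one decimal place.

Free-field point source: level drops by 20·log₁₀ of the distance ratio.
ΔL = −20·log₁₀(90/4.3) = -26.42 dB, so L₂ = 103.6 + (-26.42) = 77.2 dB SPL.

77.2 dB SPL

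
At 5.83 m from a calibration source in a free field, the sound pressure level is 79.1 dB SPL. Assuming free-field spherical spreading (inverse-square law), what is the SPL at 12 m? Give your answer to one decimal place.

72.8 dB SPL

Inverse-square spreading gives ΔL = −20·log₁₀(d₂/d₁).
ΔL = −20·log₁₀(12/5.83) = -6.27 dB, so L₂ = 79.1 + (-6.27) = 72.8 dB SPL.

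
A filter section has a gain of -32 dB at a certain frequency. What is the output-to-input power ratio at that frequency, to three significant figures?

0.000631

Power ratio = 10^(dB/10).
10^(-32/10) = 10^(-3.200) = 0.000631.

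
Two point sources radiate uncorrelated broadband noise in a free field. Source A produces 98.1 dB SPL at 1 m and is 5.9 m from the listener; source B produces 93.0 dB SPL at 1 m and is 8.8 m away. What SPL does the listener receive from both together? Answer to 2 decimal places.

83.25 dB SPL

At the listener: L_A = 98.1 − 20·log₁₀(5.9) = 82.683 dB; L_B = 93.0 − 20·log₁₀(8.8) = 74.110 dB.
Combined: 10·log₁₀(10^(82.683/10)+10^(74.110/10)) = 83.25 dB SPL.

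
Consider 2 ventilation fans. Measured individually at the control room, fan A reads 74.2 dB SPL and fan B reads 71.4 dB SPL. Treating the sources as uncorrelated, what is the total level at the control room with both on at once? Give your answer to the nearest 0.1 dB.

76.0 dB SPL

Uncorrelated sources add in intensity (power), not in dB.
L_total = 10·log₁₀(10^(74.2/10) + 10^(71.4/10)) = 10·log₁₀(40110000) = 76.0 dB SPL.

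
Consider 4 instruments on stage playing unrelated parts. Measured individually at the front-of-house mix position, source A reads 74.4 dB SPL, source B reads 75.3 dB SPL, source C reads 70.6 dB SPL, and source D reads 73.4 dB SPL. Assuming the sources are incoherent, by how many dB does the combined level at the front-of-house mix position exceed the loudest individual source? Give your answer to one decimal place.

Uncorrelated sources add in intensity (power), not in dB.
L_total = 10·log₁₀(10^(74.4/10) + 10^(75.3/10) + 10^(70.6/10) + 10^(73.4/10)) = 79.77 dB SPL.
Excess over the loudest (75.3 dB): 79.77 − 75.3 = 4.5 dB.

4.5 dB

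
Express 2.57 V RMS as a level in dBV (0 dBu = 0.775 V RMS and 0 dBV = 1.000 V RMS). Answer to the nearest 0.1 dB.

+8.2 dBV

dBV = 20·log₁₀(V / 1.000 V).
20·log₁₀(2.57/1.000) = +8.2 dBV.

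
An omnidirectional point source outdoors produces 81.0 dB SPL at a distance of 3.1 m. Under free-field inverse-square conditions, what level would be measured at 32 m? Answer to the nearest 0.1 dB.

For a point source in a free field, ΔL = −20·log₁₀(d₂/d₁).
ΔL = −20·log₁₀(32/3.1) = -20.28 dB, so L₂ = 81.0 + (-20.28) = 60.7 dB SPL.

60.7 dB SPL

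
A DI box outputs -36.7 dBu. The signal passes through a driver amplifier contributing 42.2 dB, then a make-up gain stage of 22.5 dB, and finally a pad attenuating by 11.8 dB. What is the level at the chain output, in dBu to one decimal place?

Gain stages sum in dB:
-36.7 + 42.2 + 22.5 − 11.8 = +16.2 dBu.

+16.2 dBu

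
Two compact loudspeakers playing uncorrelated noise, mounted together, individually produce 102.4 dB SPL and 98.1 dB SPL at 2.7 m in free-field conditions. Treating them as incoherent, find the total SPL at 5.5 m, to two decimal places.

Combined at 2.7 m: 10·log₁₀(10^(102.4/10)+10^(98.1/10)) = 103.772 dB SPL.
Then apply −20·log₁₀(5.5/2.7) = -6.180 dB → 97.59 dB SPL.

97.59 dB SPL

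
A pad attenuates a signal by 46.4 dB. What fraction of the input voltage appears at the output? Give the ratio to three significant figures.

Voltage ratio = 10^(dB/20).
10^(-46.4/20) = 10^(-2.320) = 0.00479.

0.00479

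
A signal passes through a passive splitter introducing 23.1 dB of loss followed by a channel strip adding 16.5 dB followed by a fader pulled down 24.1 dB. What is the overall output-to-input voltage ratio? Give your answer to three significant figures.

Net gain = (−23.1) + 16.5 + (−24.1) = -30.7 dB.
Voltage ratio = 10^(-30.7/20) = 0.0292.

0.0292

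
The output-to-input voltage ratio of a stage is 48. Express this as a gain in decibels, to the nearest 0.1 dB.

For a voltage ratio, dB = 20·log₁₀(V₂/V₁).
20·log₁₀(48) = 33.6 dB.

33.6 dB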